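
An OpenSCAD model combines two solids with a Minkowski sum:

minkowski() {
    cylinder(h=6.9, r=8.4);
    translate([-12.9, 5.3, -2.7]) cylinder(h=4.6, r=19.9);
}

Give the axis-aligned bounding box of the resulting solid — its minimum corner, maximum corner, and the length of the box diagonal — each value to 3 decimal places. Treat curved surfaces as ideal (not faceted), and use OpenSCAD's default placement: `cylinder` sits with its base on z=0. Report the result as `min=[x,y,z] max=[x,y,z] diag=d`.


A = translate([-12.9, 5.3, -2.7]) cylinder(h=4.6, r=19.9) → bbox [-32.8,-14.6,-2.7] .. [7,25.2,1.9]
B = cylinder(h=6.9, r=8.4) → bbox [-8.4,-8.4,0] .. [8.4,8.4,6.9]
lo = A.lo+B.lo = [-32.8-8.4, -14.6-8.4, -2.7+0] = [-41.200,-23.000,-2.700]
hi = A.hi+B.hi = [7+8.4, 25.2+8.4, 1.9+6.9] = [15.400,33.600,8.800]
diag = √(56.6²+56.6²+11.5²) = √6539.37 = 80.866

min=[-41.200,-23.000,-2.700] max=[15.400,33.600,8.800] diag=80.866


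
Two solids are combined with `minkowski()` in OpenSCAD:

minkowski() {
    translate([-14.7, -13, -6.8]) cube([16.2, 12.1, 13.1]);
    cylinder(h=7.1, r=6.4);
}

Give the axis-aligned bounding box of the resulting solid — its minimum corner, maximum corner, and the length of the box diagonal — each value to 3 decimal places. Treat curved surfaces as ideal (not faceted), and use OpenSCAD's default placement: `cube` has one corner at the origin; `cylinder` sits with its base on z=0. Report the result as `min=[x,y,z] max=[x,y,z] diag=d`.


min=[-21.100,-19.400,-6.800] max=[7.900,5.500,13.400] diag=43.233

A = translate([-14.7, -13, -6.8]) cube([16.2, 12.1, 13.1]) → bbox [-14.7,-13,-6.8] .. [1.5,-0.9,6.3]
B = cylinder(h=7.1, r=6.4) → bbox [-6.4,-6.4,0] .. [6.4,6.4,7.1]
lo = A.lo+B.lo = [-14.7-6.4, -13-6.4, -6.8+0] = [-21.100,-19.400,-6.800]
hi = A.hi+B.hi = [1.5+6.4, -0.9+6.4, 6.3+7.1] = [7.900,5.500,13.400]
diag = √(29²+24.9²+20.2²) = √1869.05 = 43.233


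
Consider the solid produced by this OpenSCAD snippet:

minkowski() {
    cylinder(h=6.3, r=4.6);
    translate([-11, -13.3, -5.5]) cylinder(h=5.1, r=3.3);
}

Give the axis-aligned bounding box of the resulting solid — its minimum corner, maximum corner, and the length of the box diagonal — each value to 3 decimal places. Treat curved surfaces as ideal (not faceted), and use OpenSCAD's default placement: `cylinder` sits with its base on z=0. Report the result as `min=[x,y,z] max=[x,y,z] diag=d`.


min=[-18.900,-21.200,-5.500] max=[-3.100,-5.400,5.900] diag=25.085

A = translate([-11, -13.3, -5.5]) cylinder(h=5.1, r=3.3) → bbox [-14.3,-16.6,-5.5] .. [-7.7,-10,-0.4]
B = cylinder(h=6.3, r=4.6) → bbox [-4.6,-4.6,0] .. [4.6,4.6,6.3]
lo = A.lo+B.lo = [-14.3-4.6, -16.6-4.6, -5.5+0] = [-18.900,-21.200,-5.500]
hi = A.hi+B.hi = [-7.7+4.6, -10+4.6, -0.4+6.3] = [-3.100,-5.400,5.900]
diag = √(15.8²+15.8²+11.4²) = √629.24 = 25.085


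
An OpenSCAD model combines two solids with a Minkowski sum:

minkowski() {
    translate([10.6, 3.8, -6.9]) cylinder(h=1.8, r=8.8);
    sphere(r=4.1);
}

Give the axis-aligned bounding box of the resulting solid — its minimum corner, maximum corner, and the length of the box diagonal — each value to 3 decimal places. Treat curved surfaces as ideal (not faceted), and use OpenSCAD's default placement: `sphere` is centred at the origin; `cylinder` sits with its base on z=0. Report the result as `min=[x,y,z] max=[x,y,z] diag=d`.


A = translate([10.6, 3.8, -6.9]) cylinder(h=1.8, r=8.8) → bbox [1.8,-5,-6.9] .. [19.4,12.6,-5.1]
B = sphere(r=4.1) → bbox [-4.1,-4.1,-4.1] .. [4.1,4.1,4.1]
lo = A.lo+B.lo = [1.8-4.1, -5-4.1, -6.9-4.1] = [-2.300,-9.100,-11.000]
hi = A.hi+B.hi = [19.4+4.1, 12.6+4.1, -5.1+4.1] = [23.500,16.700,-1.000]
diag = √(25.8²+25.8²+10²) = √1431.28 = 37.832

min=[-2.300,-9.100,-11.000] max=[23.500,16.700,-1.000] diag=37.832


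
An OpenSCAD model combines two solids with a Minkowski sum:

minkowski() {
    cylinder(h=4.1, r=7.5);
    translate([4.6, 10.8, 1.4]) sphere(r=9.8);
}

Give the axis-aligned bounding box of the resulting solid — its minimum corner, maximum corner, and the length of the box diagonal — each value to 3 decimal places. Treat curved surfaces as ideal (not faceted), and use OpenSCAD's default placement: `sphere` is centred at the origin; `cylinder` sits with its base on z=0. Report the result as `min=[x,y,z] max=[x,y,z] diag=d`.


A = translate([4.6, 10.8, 1.4]) sphere(r=9.8) → bbox [-5.2,1,-8.4] .. [14.4,20.6,11.2]
B = cylinder(h=4.1, r=7.5) → bbox [-7.5,-7.5,0] .. [7.5,7.5,4.1]
lo = A.lo+B.lo = [-5.2-7.5, 1-7.5, -8.4+0] = [-12.700,-6.500,-8.400]
hi = A.hi+B.hi = [14.4+7.5, 20.6+7.5, 11.2+4.1] = [21.900,28.100,15.300]
diag = √(34.6²+34.6²+23.7²) = √2956.01 = 54.369

min=[-12.700,-6.500,-8.400] max=[21.900,28.100,15.300] diag=54.369


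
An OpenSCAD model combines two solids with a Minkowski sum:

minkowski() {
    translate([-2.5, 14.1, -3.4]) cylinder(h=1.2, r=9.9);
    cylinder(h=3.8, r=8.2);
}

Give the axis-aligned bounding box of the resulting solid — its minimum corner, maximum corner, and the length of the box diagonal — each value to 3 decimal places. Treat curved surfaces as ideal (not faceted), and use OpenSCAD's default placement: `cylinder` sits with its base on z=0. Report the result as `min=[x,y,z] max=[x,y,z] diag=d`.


A = translate([-2.5, 14.1, -3.4]) cylinder(h=1.2, r=9.9) → bbox [-12.4,4.2,-3.4] .. [7.4,24,-2.2]
B = cylinder(h=3.8, r=8.2) → bbox [-8.2,-8.2,0] .. [8.2,8.2,3.8]
lo = A.lo+B.lo = [-12.4-8.2, 4.2-8.2, -3.4+0] = [-20.600,-4.000,-3.400]
hi = A.hi+B.hi = [7.4+8.2, 24+8.2, -2.2+3.8] = [15.600,32.200,1.600]
diag = √(36.2²+36.2²+5²) = √2645.88 = 51.438

min=[-20.600,-4.000,-3.400] max=[15.600,32.200,1.600] diag=51.438


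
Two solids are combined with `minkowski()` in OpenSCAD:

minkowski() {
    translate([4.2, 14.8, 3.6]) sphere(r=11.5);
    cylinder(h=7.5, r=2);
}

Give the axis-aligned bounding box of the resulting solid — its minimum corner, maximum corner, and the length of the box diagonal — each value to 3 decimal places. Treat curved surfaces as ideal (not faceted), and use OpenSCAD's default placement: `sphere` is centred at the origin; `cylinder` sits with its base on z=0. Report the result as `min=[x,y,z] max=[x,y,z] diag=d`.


A = translate([4.2, 14.8, 3.6]) sphere(r=11.5) → bbox [-7.3,3.3,-7.9] .. [15.7,26.3,15.1]
B = cylinder(h=7.5, r=2) → bbox [-2,-2,0] .. [2,2,7.5]
lo = A.lo+B.lo = [-7.3-2, 3.3-2, -7.9+0] = [-9.300,1.300,-7.900]
hi = A.hi+B.hi = [15.7+2, 26.3+2, 15.1+7.5] = [17.700,28.300,22.600]
diag = √(27²+27²+30.5²) = √2388.25 = 48.870

min=[-9.300,1.300,-7.900] max=[17.700,28.300,22.600] diag=48.870


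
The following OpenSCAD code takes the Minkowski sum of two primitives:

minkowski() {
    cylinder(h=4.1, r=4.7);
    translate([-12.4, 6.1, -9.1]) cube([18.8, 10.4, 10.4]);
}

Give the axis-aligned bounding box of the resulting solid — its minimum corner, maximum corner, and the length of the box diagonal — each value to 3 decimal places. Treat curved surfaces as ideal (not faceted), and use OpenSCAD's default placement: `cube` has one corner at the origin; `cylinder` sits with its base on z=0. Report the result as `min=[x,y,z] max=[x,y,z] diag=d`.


min=[-17.100,1.400,-9.100] max=[11.100,21.200,5.400] diag=37.384

A = translate([-12.4, 6.1, -9.1]) cube([18.8, 10.4, 10.4]) → bbox [-12.4,6.1,-9.1] .. [6.4,16.5,1.3]
B = cylinder(h=4.1, r=4.7) → bbox [-4.7,-4.7,0] .. [4.7,4.7,4.1]
lo = A.lo+B.lo = [-12.4-4.7, 6.1-4.7, -9.1+0] = [-17.100,1.400,-9.100]
hi = A.hi+B.hi = [6.4+4.7, 16.5+4.7, 1.3+4.1] = [11.100,21.200,5.400]
diag = √(28.2²+19.8²+14.5²) = √1397.53 = 37.384


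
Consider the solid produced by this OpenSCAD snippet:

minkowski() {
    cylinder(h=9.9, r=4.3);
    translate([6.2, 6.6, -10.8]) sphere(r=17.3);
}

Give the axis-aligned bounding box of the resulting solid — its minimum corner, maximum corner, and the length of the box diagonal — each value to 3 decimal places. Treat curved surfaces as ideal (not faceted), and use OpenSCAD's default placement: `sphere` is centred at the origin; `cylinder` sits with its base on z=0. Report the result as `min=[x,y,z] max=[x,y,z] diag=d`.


min=[-15.400,-15.000,-28.100] max=[27.800,28.200,16.400] diag=75.583

A = translate([6.2, 6.6, -10.8]) sphere(r=17.3) → bbox [-11.1,-10.7,-28.1] .. [23.5,23.9,6.5]
B = cylinder(h=9.9, r=4.3) → bbox [-4.3,-4.3,0] .. [4.3,4.3,9.9]
lo = A.lo+B.lo = [-11.1-4.3, -10.7-4.3, -28.1+0] = [-15.400,-15.000,-28.100]
hi = A.hi+B.hi = [23.5+4.3, 23.9+4.3, 6.5+9.9] = [27.800,28.200,16.400]
diag = √(43.2²+43.2²+44.5²) = √5712.73 = 75.583


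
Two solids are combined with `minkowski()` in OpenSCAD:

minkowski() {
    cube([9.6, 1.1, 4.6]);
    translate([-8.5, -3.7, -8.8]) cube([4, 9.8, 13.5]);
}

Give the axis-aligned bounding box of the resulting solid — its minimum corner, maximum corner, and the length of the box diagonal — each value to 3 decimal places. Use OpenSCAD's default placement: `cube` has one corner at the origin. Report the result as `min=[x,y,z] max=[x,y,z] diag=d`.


min=[-8.500,-3.700,-8.800] max=[5.100,7.200,9.300] diag=25.127

A = translate([-8.5, -3.7, -8.8]) cube([4, 9.8, 13.5]) → bbox [-8.5,-3.7,-8.8] .. [-4.5,6.1,4.7]
B = cube([9.6, 1.1, 4.6]) → bbox [0,0,0] .. [9.6,1.1,4.6]
lo = A.lo+B.lo = [-8.5+0, -3.7+0, -8.8+0] = [-8.500,-3.700,-8.800]
hi = A.hi+B.hi = [-4.5+9.6, 6.1+1.1, 4.7+4.6] = [5.100,7.200,9.300]
diag = √(13.6²+10.9²+18.1²) = √631.38 = 25.127


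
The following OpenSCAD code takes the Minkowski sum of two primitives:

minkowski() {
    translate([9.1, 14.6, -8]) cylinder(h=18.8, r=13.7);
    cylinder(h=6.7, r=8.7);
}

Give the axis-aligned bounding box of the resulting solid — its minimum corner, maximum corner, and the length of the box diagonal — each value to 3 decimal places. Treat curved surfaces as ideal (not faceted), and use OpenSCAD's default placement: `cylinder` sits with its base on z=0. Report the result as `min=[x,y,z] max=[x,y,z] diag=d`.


min=[-13.300,-7.800,-8.000] max=[31.500,37.000,17.500] diag=68.296

A = translate([9.1, 14.6, -8]) cylinder(h=18.8, r=13.7) → bbox [-4.6,0.9,-8] .. [22.8,28.3,10.8]
B = cylinder(h=6.7, r=8.7) → bbox [-8.7,-8.7,0] .. [8.7,8.7,6.7]
lo = A.lo+B.lo = [-4.6-8.7, 0.9-8.7, -8+0] = [-13.300,-7.800,-8.000]
hi = A.hi+B.hi = [22.8+8.7, 28.3+8.7, 10.8+6.7] = [31.500,37.000,17.500]
diag = √(44.8²+44.8²+25.5²) = √4664.33 = 68.296


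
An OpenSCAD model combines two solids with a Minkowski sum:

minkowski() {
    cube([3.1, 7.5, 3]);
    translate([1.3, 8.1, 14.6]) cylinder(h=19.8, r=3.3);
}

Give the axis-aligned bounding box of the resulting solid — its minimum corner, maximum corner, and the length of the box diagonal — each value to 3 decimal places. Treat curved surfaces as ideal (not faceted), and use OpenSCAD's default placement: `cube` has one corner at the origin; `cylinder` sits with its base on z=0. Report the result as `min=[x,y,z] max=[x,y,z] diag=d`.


min=[-2.000,4.800,14.600] max=[7.700,18.900,37.400] diag=28.509

A = translate([1.3, 8.1, 14.6]) cylinder(h=19.8, r=3.3) → bbox [-2,4.8,14.6] .. [4.6,11.4,34.4]
B = cube([3.1, 7.5, 3]) → bbox [0,0,0] .. [3.1,7.5,3]
lo = A.lo+B.lo = [-2+0, 4.8+0, 14.6+0] = [-2.000,4.800,14.600]
hi = A.hi+B.hi = [4.6+3.1, 11.4+7.5, 34.4+3] = [7.700,18.900,37.400]
diag = √(9.7²+14.1²+22.8²) = √812.74 = 28.509


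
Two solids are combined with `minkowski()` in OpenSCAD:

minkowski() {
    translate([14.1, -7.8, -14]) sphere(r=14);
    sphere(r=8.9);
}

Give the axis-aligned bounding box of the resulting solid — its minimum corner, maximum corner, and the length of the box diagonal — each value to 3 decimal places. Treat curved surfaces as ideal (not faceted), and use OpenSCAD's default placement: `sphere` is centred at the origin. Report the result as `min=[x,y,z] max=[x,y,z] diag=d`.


A = translate([14.1, -7.8, -14]) sphere(r=14) → bbox [0.1,-21.8,-28] .. [28.1,6.2,0]
B = sphere(r=8.9) → bbox [-8.9,-8.9,-8.9] .. [8.9,8.9,8.9]
lo = A.lo+B.lo = [0.1-8.9, -21.8-8.9, -28-8.9] = [-8.800,-30.700,-36.900]
hi = A.hi+B.hi = [28.1+8.9, 6.2+8.9, 0+8.9] = [37.000,15.100,8.900]
diag = √(45.8²+45.8²+45.8²) = √6292.92 = 79.328

min=[-8.800,-30.700,-36.900] max=[37.000,15.100,8.900] diag=79.328


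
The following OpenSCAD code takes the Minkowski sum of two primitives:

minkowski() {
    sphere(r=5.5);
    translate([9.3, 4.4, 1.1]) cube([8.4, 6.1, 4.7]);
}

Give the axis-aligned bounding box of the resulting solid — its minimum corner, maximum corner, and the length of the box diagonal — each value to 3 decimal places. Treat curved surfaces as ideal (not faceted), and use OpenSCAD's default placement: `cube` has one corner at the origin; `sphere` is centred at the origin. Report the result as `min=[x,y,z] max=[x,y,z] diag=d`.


min=[3.800,-1.100,-4.400] max=[23.200,16.000,11.300] diag=30.253

A = translate([9.3, 4.4, 1.1]) cube([8.4, 6.1, 4.7]) → bbox [9.3,4.4,1.1] .. [17.7,10.5,5.8]
B = sphere(r=5.5) → bbox [-5.5,-5.5,-5.5] .. [5.5,5.5,5.5]
lo = A.lo+B.lo = [9.3-5.5, 4.4-5.5, 1.1-5.5] = [3.800,-1.100,-4.400]
hi = A.hi+B.hi = [17.7+5.5, 10.5+5.5, 5.8+5.5] = [23.200,16.000,11.300]
diag = √(19.4²+17.1²+15.7²) = √915.26 = 30.253


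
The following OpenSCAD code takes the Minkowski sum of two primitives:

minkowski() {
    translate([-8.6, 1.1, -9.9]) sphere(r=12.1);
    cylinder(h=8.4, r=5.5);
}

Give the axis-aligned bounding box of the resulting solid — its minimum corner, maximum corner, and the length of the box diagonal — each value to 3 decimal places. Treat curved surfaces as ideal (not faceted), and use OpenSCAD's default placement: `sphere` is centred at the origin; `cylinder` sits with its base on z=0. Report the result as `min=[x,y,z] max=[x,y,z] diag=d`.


min=[-26.200,-16.500,-22.000] max=[9.000,18.700,10.600] diag=59.505

A = translate([-8.6, 1.1, -9.9]) sphere(r=12.1) → bbox [-20.7,-11,-22] .. [3.5,13.2,2.2]
B = cylinder(h=8.4, r=5.5) → bbox [-5.5,-5.5,0] .. [5.5,5.5,8.4]
lo = A.lo+B.lo = [-20.7-5.5, -11-5.5, -22+0] = [-26.200,-16.500,-22.000]
hi = A.hi+B.hi = [3.5+5.5, 13.2+5.5, 2.2+8.4] = [9.000,18.700,10.600]
diag = √(35.2²+35.2²+32.6²) = √3540.84 = 59.505


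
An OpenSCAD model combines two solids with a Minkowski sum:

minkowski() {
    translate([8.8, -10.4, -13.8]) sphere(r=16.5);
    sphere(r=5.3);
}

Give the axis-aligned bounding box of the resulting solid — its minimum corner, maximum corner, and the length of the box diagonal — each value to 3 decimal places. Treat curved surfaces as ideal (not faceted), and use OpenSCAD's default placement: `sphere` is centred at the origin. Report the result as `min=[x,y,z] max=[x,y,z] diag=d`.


min=[-13.000,-32.200,-35.600] max=[30.600,11.400,8.000] diag=75.517

A = translate([8.8, -10.4, -13.8]) sphere(r=16.5) → bbox [-7.7,-26.9,-30.3] .. [25.3,6.1,2.7]
B = sphere(r=5.3) → bbox [-5.3,-5.3,-5.3] .. [5.3,5.3,5.3]
lo = A.lo+B.lo = [-7.7-5.3, -26.9-5.3, -30.3-5.3] = [-13.000,-32.200,-35.600]
hi = A.hi+B.hi = [25.3+5.3, 6.1+5.3, 2.7+5.3] = [30.600,11.400,8.000]
diag = √(43.6²+43.6²+43.6²) = √5702.88 = 75.517


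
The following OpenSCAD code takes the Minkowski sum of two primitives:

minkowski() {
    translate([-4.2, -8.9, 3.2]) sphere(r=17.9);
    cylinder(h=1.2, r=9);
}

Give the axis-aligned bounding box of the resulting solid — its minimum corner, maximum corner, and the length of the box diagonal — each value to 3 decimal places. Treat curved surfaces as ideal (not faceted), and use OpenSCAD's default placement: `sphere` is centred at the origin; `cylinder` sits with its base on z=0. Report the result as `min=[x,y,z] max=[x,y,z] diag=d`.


min=[-31.100,-35.800,-14.700] max=[22.700,18.000,22.300] diag=84.604

A = translate([-4.2, -8.9, 3.2]) sphere(r=17.9) → bbox [-22.1,-26.8,-14.7] .. [13.7,9,21.1]
B = cylinder(h=1.2, r=9) → bbox [-9,-9,0] .. [9,9,1.2]
lo = A.lo+B.lo = [-22.1-9, -26.8-9, -14.7+0] = [-31.100,-35.800,-14.700]
hi = A.hi+B.hi = [13.7+9, 9+9, 21.1+1.2] = [22.700,18.000,22.300]
diag = √(53.8²+53.8²+37²) = √7157.88 = 84.604


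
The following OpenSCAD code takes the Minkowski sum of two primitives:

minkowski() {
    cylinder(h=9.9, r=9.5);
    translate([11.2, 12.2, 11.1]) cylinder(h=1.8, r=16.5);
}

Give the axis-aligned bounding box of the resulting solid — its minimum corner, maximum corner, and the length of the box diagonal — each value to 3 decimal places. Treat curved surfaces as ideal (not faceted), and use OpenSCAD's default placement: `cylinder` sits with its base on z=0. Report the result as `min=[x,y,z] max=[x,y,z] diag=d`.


A = translate([11.2, 12.2, 11.1]) cylinder(h=1.8, r=16.5) → bbox [-5.3,-4.3,11.1] .. [27.7,28.7,12.9]
B = cylinder(h=9.9, r=9.5) → bbox [-9.5,-9.5,0] .. [9.5,9.5,9.9]
lo = A.lo+B.lo = [-5.3-9.5, -4.3-9.5, 11.1+0] = [-14.800,-13.800,11.100]
hi = A.hi+B.hi = [27.7+9.5, 28.7+9.5, 12.9+9.9] = [37.200,38.200,22.800]
diag = √(52²+52²+11.7²) = √5544.89 = 74.464

min=[-14.800,-13.800,11.100] max=[37.200,38.200,22.800] diag=74.464


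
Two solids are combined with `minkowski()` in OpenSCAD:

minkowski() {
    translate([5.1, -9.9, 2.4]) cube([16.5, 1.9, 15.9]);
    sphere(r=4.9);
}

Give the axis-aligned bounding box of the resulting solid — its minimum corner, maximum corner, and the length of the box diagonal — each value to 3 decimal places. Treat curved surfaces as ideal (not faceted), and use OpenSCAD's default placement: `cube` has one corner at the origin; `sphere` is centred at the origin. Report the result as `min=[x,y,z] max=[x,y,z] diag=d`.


A = translate([5.1, -9.9, 2.4]) cube([16.5, 1.9, 15.9]) → bbox [5.1,-9.9,2.4] .. [21.6,-8,18.3]
B = sphere(r=4.9) → bbox [-4.9,-4.9,-4.9] .. [4.9,4.9,4.9]
lo = A.lo+B.lo = [5.1-4.9, -9.9-4.9, 2.4-4.9] = [0.200,-14.800,-2.500]
hi = A.hi+B.hi = [21.6+4.9, -8+4.9, 18.3+4.9] = [26.500,-3.100,23.200]
diag = √(26.3²+11.7²+25.7²) = √1489.07 = 38.588

min=[0.200,-14.800,-2.500] max=[26.500,-3.100,23.200] diag=38.588


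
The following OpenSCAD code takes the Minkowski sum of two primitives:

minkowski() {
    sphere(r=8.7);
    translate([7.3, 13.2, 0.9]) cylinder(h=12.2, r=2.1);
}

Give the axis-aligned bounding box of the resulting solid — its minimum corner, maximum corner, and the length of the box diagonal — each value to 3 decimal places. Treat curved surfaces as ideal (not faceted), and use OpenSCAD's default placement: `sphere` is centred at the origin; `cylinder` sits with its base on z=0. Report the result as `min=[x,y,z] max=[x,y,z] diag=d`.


min=[-3.500,2.400,-7.800] max=[18.100,24.000,21.800] diag=42.536

A = translate([7.3, 13.2, 0.9]) cylinder(h=12.2, r=2.1) → bbox [5.2,11.1,0.9] .. [9.4,15.3,13.1]
B = sphere(r=8.7) → bbox [-8.7,-8.7,-8.7] .. [8.7,8.7,8.7]
lo = A.lo+B.lo = [5.2-8.7, 11.1-8.7, 0.9-8.7] = [-3.500,2.400,-7.800]
hi = A.hi+B.hi = [9.4+8.7, 15.3+8.7, 13.1+8.7] = [18.100,24.000,21.800]
diag = √(21.6²+21.6²+29.6²) = √1809.28 = 42.536


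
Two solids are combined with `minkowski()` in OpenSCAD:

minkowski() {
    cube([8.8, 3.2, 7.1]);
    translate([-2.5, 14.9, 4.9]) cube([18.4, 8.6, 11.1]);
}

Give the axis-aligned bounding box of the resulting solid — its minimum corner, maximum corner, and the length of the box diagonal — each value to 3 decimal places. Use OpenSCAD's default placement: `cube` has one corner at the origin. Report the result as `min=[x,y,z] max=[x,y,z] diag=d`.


A = translate([-2.5, 14.9, 4.9]) cube([18.4, 8.6, 11.1]) → bbox [-2.5,14.9,4.9] .. [15.9,23.5,16]
B = cube([8.8, 3.2, 7.1]) → bbox [0,0,0] .. [8.8,3.2,7.1]
lo = A.lo+B.lo = [-2.5+0, 14.9+0, 4.9+0] = [-2.500,14.900,4.900]
hi = A.hi+B.hi = [15.9+8.8, 23.5+3.2, 16+7.1] = [24.700,26.700,23.100]
diag = √(27.2²+11.8²+18.2²) = √1210.32 = 34.790

min=[-2.500,14.900,4.900] max=[24.700,26.700,23.100] diag=34.790


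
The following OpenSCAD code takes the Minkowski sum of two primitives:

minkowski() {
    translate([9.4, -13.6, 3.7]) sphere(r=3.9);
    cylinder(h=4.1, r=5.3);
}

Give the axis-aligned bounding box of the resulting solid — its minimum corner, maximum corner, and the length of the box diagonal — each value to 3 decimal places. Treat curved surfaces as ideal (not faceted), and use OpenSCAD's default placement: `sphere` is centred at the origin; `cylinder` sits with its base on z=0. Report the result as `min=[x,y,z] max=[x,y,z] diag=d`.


min=[0.200,-22.800,-0.200] max=[18.600,-4.400,11.700] diag=28.613

A = translate([9.4, -13.6, 3.7]) sphere(r=3.9) → bbox [5.5,-17.5,-0.2] .. [13.3,-9.7,7.6]
B = cylinder(h=4.1, r=5.3) → bbox [-5.3,-5.3,0] .. [5.3,5.3,4.1]
lo = A.lo+B.lo = [5.5-5.3, -17.5-5.3, -0.2+0] = [0.200,-22.800,-0.200]
hi = A.hi+B.hi = [13.3+5.3, -9.7+5.3, 7.6+4.1] = [18.600,-4.400,11.700]
diag = √(18.4²+18.4²+11.9²) = √818.73 = 28.613


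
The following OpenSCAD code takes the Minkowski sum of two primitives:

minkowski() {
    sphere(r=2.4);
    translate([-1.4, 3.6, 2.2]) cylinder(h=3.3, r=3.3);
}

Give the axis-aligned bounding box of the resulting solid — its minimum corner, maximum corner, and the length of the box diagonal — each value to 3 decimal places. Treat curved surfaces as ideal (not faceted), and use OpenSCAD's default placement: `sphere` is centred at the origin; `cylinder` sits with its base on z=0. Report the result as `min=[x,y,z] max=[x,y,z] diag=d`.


min=[-7.100,-2.100,-0.200] max=[4.300,9.300,7.900] diag=18.042

A = translate([-1.4, 3.6, 2.2]) cylinder(h=3.3, r=3.3) → bbox [-4.7,0.3,2.2] .. [1.9,6.9,5.5]
B = sphere(r=2.4) → bbox [-2.4,-2.4,-2.4] .. [2.4,2.4,2.4]
lo = A.lo+B.lo = [-4.7-2.4, 0.3-2.4, 2.2-2.4] = [-7.100,-2.100,-0.200]
hi = A.hi+B.hi = [1.9+2.4, 6.9+2.4, 5.5+2.4] = [4.300,9.300,7.900]
diag = √(11.4²+11.4²+8.1²) = √325.53 = 18.042


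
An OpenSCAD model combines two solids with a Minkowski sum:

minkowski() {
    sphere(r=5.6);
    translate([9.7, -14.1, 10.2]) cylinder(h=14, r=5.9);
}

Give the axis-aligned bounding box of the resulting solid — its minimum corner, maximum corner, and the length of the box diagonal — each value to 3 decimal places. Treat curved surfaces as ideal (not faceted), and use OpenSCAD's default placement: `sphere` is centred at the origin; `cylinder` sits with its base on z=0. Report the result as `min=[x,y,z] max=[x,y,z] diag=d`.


A = translate([9.7, -14.1, 10.2]) cylinder(h=14, r=5.9) → bbox [3.8,-20,10.2] .. [15.6,-8.2,24.2]
B = sphere(r=5.6) → bbox [-5.6,-5.6,-5.6] .. [5.6,5.6,5.6]
lo = A.lo+B.lo = [3.8-5.6, -20-5.6, 10.2-5.6] = [-1.800,-25.600,4.600]
hi = A.hi+B.hi = [15.6+5.6, -8.2+5.6, 24.2+5.6] = [21.200,-2.600,29.800]
diag = √(23²+23²+25.2²) = √1693.04 = 41.147

min=[-1.800,-25.600,4.600] max=[21.200,-2.600,29.800] diag=41.147


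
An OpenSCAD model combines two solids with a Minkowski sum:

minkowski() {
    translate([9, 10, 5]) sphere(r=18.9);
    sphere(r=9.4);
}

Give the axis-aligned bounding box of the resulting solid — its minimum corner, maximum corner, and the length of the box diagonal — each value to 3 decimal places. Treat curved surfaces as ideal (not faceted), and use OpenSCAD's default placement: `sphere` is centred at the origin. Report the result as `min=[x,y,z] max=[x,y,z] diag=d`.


A = translate([9, 10, 5]) sphere(r=18.9) → bbox [-9.9,-8.9,-13.9] .. [27.9,28.9,23.9]
B = sphere(r=9.4) → bbox [-9.4,-9.4,-9.4] .. [9.4,9.4,9.4]
lo = A.lo+B.lo = [-9.9-9.4, -8.9-9.4, -13.9-9.4] = [-19.300,-18.300,-23.300]
hi = A.hi+B.hi = [27.9+9.4, 28.9+9.4, 23.9+9.4] = [37.300,38.300,33.300]
diag = √(56.6²+56.6²+56.6²) = √9610.68 = 98.034

min=[-19.300,-18.300,-23.300] max=[37.300,38.300,33.300] diag=98.034


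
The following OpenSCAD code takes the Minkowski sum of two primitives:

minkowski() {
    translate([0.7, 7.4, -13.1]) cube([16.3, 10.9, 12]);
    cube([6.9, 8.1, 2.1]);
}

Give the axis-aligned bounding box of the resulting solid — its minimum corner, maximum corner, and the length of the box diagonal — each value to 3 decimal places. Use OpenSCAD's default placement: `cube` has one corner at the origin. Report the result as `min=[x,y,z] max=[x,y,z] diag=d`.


A = translate([0.7, 7.4, -13.1]) cube([16.3, 10.9, 12]) → bbox [0.7,7.4,-13.1] .. [17,18.3,-1.1]
B = cube([6.9, 8.1, 2.1]) → bbox [0,0,0] .. [6.9,8.1,2.1]
lo = A.lo+B.lo = [0.7+0, 7.4+0, -13.1+0] = [0.700,7.400,-13.100]
hi = A.hi+B.hi = [17+6.9, 18.3+8.1, -1.1+2.1] = [23.900,26.400,1.000]
diag = √(23.2²+19²+14.1²) = √1098.05 = 33.137

min=[0.700,7.400,-13.100] max=[23.900,26.400,1.000] diag=33.137


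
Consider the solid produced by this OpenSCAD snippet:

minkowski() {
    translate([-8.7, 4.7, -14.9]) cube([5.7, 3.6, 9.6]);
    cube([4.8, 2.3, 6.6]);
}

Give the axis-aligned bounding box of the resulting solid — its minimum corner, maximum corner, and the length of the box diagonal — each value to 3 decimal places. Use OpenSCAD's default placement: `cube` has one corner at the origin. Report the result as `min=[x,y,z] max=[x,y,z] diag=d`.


A = translate([-8.7, 4.7, -14.9]) cube([5.7, 3.6, 9.6]) → bbox [-8.7,4.7,-14.9] .. [-3,8.3,-5.3]
B = cube([4.8, 2.3, 6.6]) → bbox [0,0,0] .. [4.8,2.3,6.6]
lo = A.lo+B.lo = [-8.7+0, 4.7+0, -14.9+0] = [-8.700,4.700,-14.900]
hi = A.hi+B.hi = [-3+4.8, 8.3+2.3, -5.3+6.6] = [1.800,10.600,1.300]
diag = √(10.5²+5.9²+16.2²) = √407.5 = 20.187

min=[-8.700,4.700,-14.900] max=[1.800,10.600,1.300] diag=20.187


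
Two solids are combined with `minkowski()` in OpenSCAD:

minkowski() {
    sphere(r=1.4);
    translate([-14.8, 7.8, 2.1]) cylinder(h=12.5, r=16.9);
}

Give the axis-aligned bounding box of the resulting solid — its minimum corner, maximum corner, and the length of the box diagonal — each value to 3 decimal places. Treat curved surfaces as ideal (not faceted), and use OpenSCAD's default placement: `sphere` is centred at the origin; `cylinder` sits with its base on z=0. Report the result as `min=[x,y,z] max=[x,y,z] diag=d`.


min=[-33.100,-10.500,0.700] max=[3.500,26.100,16.000] diag=53.974

A = translate([-14.8, 7.8, 2.1]) cylinder(h=12.5, r=16.9) → bbox [-31.7,-9.1,2.1] .. [2.1,24.7,14.6]
B = sphere(r=1.4) → bbox [-1.4,-1.4,-1.4] .. [1.4,1.4,1.4]
lo = A.lo+B.lo = [-31.7-1.4, -9.1-1.4, 2.1-1.4] = [-33.100,-10.500,0.700]
hi = A.hi+B.hi = [2.1+1.4, 24.7+1.4, 14.6+1.4] = [3.500,26.100,16.000]
diag = √(36.6²+36.6²+15.3²) = √2913.21 = 53.974


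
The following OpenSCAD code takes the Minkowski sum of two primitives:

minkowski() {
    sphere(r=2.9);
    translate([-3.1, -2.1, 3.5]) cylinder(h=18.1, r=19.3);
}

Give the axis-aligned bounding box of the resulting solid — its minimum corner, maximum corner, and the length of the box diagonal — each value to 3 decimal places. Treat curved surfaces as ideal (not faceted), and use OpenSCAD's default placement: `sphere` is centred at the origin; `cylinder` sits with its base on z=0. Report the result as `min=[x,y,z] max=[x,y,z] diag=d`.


A = translate([-3.1, -2.1, 3.5]) cylinder(h=18.1, r=19.3) → bbox [-22.4,-21.4,3.5] .. [16.2,17.2,21.6]
B = sphere(r=2.9) → bbox [-2.9,-2.9,-2.9] .. [2.9,2.9,2.9]
lo = A.lo+B.lo = [-22.4-2.9, -21.4-2.9, 3.5-2.9] = [-25.300,-24.300,0.600]
hi = A.hi+B.hi = [16.2+2.9, 17.2+2.9, 21.6+2.9] = [19.100,20.100,24.500]
diag = √(44.4²+44.4²+23.9²) = √4513.93 = 67.186

min=[-25.300,-24.300,0.600] max=[19.100,20.100,24.500] diag=67.186


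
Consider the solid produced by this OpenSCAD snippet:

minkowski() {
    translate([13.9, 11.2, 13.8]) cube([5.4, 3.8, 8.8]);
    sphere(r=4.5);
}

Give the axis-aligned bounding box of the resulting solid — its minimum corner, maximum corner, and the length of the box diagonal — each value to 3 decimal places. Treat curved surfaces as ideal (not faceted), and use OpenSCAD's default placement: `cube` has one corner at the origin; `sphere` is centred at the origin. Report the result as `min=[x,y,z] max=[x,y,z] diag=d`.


min=[9.400,6.700,9.300] max=[23.800,19.500,27.100] diag=26.231

A = translate([13.9, 11.2, 13.8]) cube([5.4, 3.8, 8.8]) → bbox [13.9,11.2,13.8] .. [19.3,15,22.6]
B = sphere(r=4.5) → bbox [-4.5,-4.5,-4.5] .. [4.5,4.5,4.5]
lo = A.lo+B.lo = [13.9-4.5, 11.2-4.5, 13.8-4.5] = [9.400,6.700,9.300]
hi = A.hi+B.hi = [19.3+4.5, 15+4.5, 22.6+4.5] = [23.800,19.500,27.100]
diag = √(14.4²+12.8²+17.8²) = √688.04 = 26.231


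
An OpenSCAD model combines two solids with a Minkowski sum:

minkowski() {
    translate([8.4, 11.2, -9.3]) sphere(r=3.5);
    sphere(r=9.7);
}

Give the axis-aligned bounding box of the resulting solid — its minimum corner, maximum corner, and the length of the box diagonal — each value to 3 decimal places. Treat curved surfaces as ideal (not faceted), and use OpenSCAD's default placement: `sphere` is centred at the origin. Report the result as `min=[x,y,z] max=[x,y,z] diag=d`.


min=[-4.800,-2.000,-22.500] max=[21.600,24.400,3.900] diag=45.726

A = translate([8.4, 11.2, -9.3]) sphere(r=3.5) → bbox [4.9,7.7,-12.8] .. [11.9,14.7,-5.8]
B = sphere(r=9.7) → bbox [-9.7,-9.7,-9.7] .. [9.7,9.7,9.7]
lo = A.lo+B.lo = [4.9-9.7, 7.7-9.7, -12.8-9.7] = [-4.800,-2.000,-22.500]
hi = A.hi+B.hi = [11.9+9.7, 14.7+9.7, -5.8+9.7] = [21.600,24.400,3.900]
diag = √(26.4²+26.4²+26.4²) = √2090.88 = 45.726


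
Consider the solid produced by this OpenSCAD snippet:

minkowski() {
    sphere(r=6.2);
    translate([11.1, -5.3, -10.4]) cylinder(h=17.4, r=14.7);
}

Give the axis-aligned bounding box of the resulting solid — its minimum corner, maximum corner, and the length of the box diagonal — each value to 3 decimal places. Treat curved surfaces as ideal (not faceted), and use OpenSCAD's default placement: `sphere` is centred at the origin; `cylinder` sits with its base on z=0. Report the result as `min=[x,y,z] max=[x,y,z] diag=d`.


min=[-9.800,-26.200,-16.600] max=[32.000,15.600,13.200] diag=66.201

A = translate([11.1, -5.3, -10.4]) cylinder(h=17.4, r=14.7) → bbox [-3.6,-20,-10.4] .. [25.8,9.4,7]
B = sphere(r=6.2) → bbox [-6.2,-6.2,-6.2] .. [6.2,6.2,6.2]
lo = A.lo+B.lo = [-3.6-6.2, -20-6.2, -10.4-6.2] = [-9.800,-26.200,-16.600]
hi = A.hi+B.hi = [25.8+6.2, 9.4+6.2, 7+6.2] = [32.000,15.600,13.200]
diag = √(41.8²+41.8²+29.8²) = √4382.52 = 66.201


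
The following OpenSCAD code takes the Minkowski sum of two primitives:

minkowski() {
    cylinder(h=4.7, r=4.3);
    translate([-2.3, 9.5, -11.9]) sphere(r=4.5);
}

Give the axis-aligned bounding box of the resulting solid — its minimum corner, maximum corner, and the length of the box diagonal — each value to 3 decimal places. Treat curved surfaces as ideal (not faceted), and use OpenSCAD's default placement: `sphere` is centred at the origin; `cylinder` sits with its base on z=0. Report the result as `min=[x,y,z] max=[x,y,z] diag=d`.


A = translate([-2.3, 9.5, -11.9]) sphere(r=4.5) → bbox [-6.8,5,-16.4] .. [2.2,14,-7.4]
B = cylinder(h=4.7, r=4.3) → bbox [-4.3,-4.3,0] .. [4.3,4.3,4.7]
lo = A.lo+B.lo = [-6.8-4.3, 5-4.3, -16.4+0] = [-11.100,0.700,-16.400]
hi = A.hi+B.hi = [2.2+4.3, 14+4.3, -7.4+4.7] = [6.500,18.300,-2.700]
diag = √(17.6²+17.6²+13.7²) = √807.21 = 28.411

min=[-11.100,0.700,-16.400] max=[6.500,18.300,-2.700] diag=28.411


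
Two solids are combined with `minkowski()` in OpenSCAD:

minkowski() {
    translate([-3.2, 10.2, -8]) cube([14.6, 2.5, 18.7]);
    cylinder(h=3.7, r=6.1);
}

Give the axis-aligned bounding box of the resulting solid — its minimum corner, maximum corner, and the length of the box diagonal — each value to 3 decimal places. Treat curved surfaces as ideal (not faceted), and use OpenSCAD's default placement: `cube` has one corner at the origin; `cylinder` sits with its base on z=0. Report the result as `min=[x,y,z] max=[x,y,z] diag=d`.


min=[-9.300,4.100,-8.000] max=[17.500,18.800,14.400] diag=37.896

A = translate([-3.2, 10.2, -8]) cube([14.6, 2.5, 18.7]) → bbox [-3.2,10.2,-8] .. [11.4,12.7,10.7]
B = cylinder(h=3.7, r=6.1) → bbox [-6.1,-6.1,0] .. [6.1,6.1,3.7]
lo = A.lo+B.lo = [-3.2-6.1, 10.2-6.1, -8+0] = [-9.300,4.100,-8.000]
hi = A.hi+B.hi = [11.4+6.1, 12.7+6.1, 10.7+3.7] = [17.500,18.800,14.400]
diag = √(26.8²+14.7²+22.4²) = √1436.09 = 37.896


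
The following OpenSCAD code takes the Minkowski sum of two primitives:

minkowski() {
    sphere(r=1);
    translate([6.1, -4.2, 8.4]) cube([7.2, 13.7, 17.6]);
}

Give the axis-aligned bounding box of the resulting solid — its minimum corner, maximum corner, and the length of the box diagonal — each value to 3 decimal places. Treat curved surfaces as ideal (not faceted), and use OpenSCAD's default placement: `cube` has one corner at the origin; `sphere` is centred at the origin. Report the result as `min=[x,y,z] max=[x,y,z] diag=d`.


min=[5.100,-5.200,7.400] max=[14.300,10.500,27.000] diag=26.745

A = translate([6.1, -4.2, 8.4]) cube([7.2, 13.7, 17.6]) → bbox [6.1,-4.2,8.4] .. [13.3,9.5,26]
B = sphere(r=1) → bbox [-1,-1,-1] .. [1,1,1]
lo = A.lo+B.lo = [6.1-1, -4.2-1, 8.4-1] = [5.100,-5.200,7.400]
hi = A.hi+B.hi = [13.3+1, 9.5+1, 26+1] = [14.300,10.500,27.000]
diag = √(9.2²+15.7²+19.6²) = √715.29 = 26.745


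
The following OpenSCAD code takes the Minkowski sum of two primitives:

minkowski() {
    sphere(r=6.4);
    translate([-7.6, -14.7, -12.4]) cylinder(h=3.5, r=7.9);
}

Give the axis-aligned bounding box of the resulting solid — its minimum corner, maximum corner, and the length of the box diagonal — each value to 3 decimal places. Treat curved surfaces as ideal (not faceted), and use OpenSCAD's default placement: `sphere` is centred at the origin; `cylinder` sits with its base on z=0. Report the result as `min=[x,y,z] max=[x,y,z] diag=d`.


A = translate([-7.6, -14.7, -12.4]) cylinder(h=3.5, r=7.9) → bbox [-15.5,-22.6,-12.4] .. [0.3,-6.8,-8.9]
B = sphere(r=6.4) → bbox [-6.4,-6.4,-6.4] .. [6.4,6.4,6.4]
lo = A.lo+B.lo = [-15.5-6.4, -22.6-6.4, -12.4-6.4] = [-21.900,-29.000,-18.800]
hi = A.hi+B.hi = [0.3+6.4, -6.8+6.4, -8.9+6.4] = [6.700,-0.400,-2.500]
diag = √(28.6²+28.6²+16.3²) = √1901.61 = 43.607

min=[-21.900,-29.000,-18.800] max=[6.700,-0.400,-2.500] diag=43.607


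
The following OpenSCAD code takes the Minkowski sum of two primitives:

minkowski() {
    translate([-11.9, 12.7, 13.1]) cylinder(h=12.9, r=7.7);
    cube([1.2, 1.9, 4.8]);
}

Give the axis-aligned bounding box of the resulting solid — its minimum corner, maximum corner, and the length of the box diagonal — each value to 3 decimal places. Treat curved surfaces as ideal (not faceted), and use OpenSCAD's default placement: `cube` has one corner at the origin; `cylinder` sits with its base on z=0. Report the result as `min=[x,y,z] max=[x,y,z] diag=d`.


min=[-19.600,5.000,13.100] max=[-3.000,22.300,30.800] diag=29.802

A = translate([-11.9, 12.7, 13.1]) cylinder(h=12.9, r=7.7) → bbox [-19.6,5,13.1] .. [-4.2,20.4,26]
B = cube([1.2, 1.9, 4.8]) → bbox [0,0,0] .. [1.2,1.9,4.8]
lo = A.lo+B.lo = [-19.6+0, 5+0, 13.1+0] = [-19.600,5.000,13.100]
hi = A.hi+B.hi = [-4.2+1.2, 20.4+1.9, 26+4.8] = [-3.000,22.300,30.800]
diag = √(16.6²+17.3²+17.7²) = √888.14 = 29.802


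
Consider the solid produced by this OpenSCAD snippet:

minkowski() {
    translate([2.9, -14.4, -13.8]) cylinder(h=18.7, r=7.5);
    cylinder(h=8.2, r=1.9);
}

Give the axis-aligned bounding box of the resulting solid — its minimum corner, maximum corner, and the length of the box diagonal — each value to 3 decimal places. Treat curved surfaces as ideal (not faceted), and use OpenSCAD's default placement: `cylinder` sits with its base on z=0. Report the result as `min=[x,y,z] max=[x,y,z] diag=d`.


A = translate([2.9, -14.4, -13.8]) cylinder(h=18.7, r=7.5) → bbox [-4.6,-21.9,-13.8] .. [10.4,-6.9,4.9]
B = cylinder(h=8.2, r=1.9) → bbox [-1.9,-1.9,0] .. [1.9,1.9,8.2]
lo = A.lo+B.lo = [-4.6-1.9, -21.9-1.9, -13.8+0] = [-6.500,-23.800,-13.800]
hi = A.hi+B.hi = [10.4+1.9, -6.9+1.9, 4.9+8.2] = [12.300,-5.000,13.100]
diag = √(18.8²+18.8²+26.9²) = √1430.49 = 37.822

min=[-6.500,-23.800,-13.800] max=[12.300,-5.000,13.100] diag=37.822


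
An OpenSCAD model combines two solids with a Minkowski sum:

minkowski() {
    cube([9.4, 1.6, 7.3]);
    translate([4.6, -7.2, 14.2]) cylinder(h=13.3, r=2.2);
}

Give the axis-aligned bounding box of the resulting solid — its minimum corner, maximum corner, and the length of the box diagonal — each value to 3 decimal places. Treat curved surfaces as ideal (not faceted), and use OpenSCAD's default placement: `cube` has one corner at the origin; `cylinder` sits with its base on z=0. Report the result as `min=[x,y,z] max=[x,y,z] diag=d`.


A = translate([4.6, -7.2, 14.2]) cylinder(h=13.3, r=2.2) → bbox [2.4,-9.4,14.2] .. [6.8,-5,27.5]
B = cube([9.4, 1.6, 7.3]) → bbox [0,0,0] .. [9.4,1.6,7.3]
lo = A.lo+B.lo = [2.4+0, -9.4+0, 14.2+0] = [2.400,-9.400,14.200]
hi = A.hi+B.hi = [6.8+9.4, -5+1.6, 27.5+7.3] = [16.200,-3.400,34.800]
diag = √(13.8²+6²+20.6²) = √650.8 = 25.511

min=[2.400,-9.400,14.200] max=[16.200,-3.400,34.800] diag=25.511


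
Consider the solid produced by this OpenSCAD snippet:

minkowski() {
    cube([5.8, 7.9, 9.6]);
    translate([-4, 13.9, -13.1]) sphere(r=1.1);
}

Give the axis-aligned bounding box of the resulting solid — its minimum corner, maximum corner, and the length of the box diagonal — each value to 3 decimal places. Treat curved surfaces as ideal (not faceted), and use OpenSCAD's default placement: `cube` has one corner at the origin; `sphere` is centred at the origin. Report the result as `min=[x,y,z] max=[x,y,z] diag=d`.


min=[-5.100,12.800,-14.200] max=[2.900,22.900,-2.400] diag=17.471

A = translate([-4, 13.9, -13.1]) sphere(r=1.1) → bbox [-5.1,12.8,-14.2] .. [-2.9,15,-12]
B = cube([5.8, 7.9, 9.6]) → bbox [0,0,0] .. [5.8,7.9,9.6]
lo = A.lo+B.lo = [-5.1+0, 12.8+0, -14.2+0] = [-5.100,12.800,-14.200]
hi = A.hi+B.hi = [-2.9+5.8, 15+7.9, -12+9.6] = [2.900,22.900,-2.400]
diag = √(8²+10.1²+11.8²) = √305.25 = 17.471


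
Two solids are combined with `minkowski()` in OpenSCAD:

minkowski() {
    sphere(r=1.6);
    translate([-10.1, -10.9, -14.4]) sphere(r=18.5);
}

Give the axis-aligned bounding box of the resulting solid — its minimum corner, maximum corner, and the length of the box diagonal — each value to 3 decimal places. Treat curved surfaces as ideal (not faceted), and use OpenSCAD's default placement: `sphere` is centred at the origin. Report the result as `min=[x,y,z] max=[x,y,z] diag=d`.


A = translate([-10.1, -10.9, -14.4]) sphere(r=18.5) → bbox [-28.6,-29.4,-32.9] .. [8.4,7.6,4.1]
B = sphere(r=1.6) → bbox [-1.6,-1.6,-1.6] .. [1.6,1.6,1.6]
lo = A.lo+B.lo = [-28.6-1.6, -29.4-1.6, -32.9-1.6] = [-30.200,-31.000,-34.500]
hi = A.hi+B.hi = [8.4+1.6, 7.6+1.6, 4.1+1.6] = [10.000,9.200,5.700]
diag = √(40.2²+40.2²+40.2²) = √4848.12 = 69.628

min=[-30.200,-31.000,-34.500] max=[10.000,9.200,5.700] diag=69.628


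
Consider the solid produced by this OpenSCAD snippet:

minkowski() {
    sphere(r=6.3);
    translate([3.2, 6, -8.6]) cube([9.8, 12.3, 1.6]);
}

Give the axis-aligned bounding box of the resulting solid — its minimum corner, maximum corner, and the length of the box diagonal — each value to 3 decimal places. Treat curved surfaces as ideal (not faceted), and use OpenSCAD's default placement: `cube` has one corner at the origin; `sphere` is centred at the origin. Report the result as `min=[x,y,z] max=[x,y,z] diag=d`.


min=[-3.100,-0.300,-14.900] max=[19.300,24.600,-0.700] diag=36.379

A = translate([3.2, 6, -8.6]) cube([9.8, 12.3, 1.6]) → bbox [3.2,6,-8.6] .. [13,18.3,-7]
B = sphere(r=6.3) → bbox [-6.3,-6.3,-6.3] .. [6.3,6.3,6.3]
lo = A.lo+B.lo = [3.2-6.3, 6-6.3, -8.6-6.3] = [-3.100,-0.300,-14.900]
hi = A.hi+B.hi = [13+6.3, 18.3+6.3, -7+6.3] = [19.300,24.600,-0.700]
diag = √(22.4²+24.9²+14.2²) = √1323.41 = 36.379


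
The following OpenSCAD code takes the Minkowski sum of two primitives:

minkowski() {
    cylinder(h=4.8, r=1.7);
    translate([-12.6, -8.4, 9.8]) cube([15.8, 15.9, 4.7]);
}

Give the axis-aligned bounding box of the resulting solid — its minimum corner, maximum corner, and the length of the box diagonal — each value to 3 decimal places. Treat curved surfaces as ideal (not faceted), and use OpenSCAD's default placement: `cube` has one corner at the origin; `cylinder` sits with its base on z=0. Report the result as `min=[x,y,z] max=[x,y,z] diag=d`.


A = translate([-12.6, -8.4, 9.8]) cube([15.8, 15.9, 4.7]) → bbox [-12.6,-8.4,9.8] .. [3.2,7.5,14.5]
B = cylinder(h=4.8, r=1.7) → bbox [-1.7,-1.7,0] .. [1.7,1.7,4.8]
lo = A.lo+B.lo = [-12.6-1.7, -8.4-1.7, 9.8+0] = [-14.300,-10.100,9.800]
hi = A.hi+B.hi = [3.2+1.7, 7.5+1.7, 14.5+4.8] = [4.900,9.200,19.300]
diag = √(19.2²+19.3²+9.5²) = √831.38 = 28.834

min=[-14.300,-10.100,9.800] max=[4.900,9.200,19.300] diag=28.834
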